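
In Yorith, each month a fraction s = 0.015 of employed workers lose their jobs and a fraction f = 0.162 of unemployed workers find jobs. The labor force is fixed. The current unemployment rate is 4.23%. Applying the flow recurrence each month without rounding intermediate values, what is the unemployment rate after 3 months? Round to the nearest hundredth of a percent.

With a fixed labor force, u_{t+1} = u_t + s·(1−u_t) − f·u_t = u_t·(1−s−f) + s.
Here 1−s−f = 0.823 and s = 0.015.
u_1 = 0.042300 × 0.823 + 0.015 = 0.049813.
u_2 = 0.049813 × 0.823 + 0.015 = 0.055996.
u_3 = 0.055996 × 0.823 + 0.015 = 0.061085.

Unemployment rate after three months ≈ 6.11%.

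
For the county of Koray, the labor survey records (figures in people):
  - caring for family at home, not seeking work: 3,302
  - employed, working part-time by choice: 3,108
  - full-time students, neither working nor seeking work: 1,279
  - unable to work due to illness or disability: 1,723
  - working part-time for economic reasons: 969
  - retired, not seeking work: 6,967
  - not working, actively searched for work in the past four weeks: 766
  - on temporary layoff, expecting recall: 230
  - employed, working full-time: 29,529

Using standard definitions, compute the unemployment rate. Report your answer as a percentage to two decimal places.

Employed = 3,108 + 969 + 29,529 = 33,606 (anyone who worked, including part-time for economic reasons, counts as employed).
Unemployed = 766 + 230 = 996 (jobless and actively searching, or on temporary layoff).
Labor force = 33,606 + 996 = 34,602.
Unemployment rate = 996 / 34,602 = 2.88%.

Unemployment rate ≈ 2.88%.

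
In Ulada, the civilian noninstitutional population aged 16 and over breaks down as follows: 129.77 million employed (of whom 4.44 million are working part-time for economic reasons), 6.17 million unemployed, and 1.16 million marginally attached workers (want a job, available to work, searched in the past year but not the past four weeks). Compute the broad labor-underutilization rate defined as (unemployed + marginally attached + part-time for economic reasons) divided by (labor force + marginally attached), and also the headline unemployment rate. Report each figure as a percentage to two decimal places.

Broad underutilization rate ≈ 8.58%; headline unemployment rate ≈ 4.54%.

Labor force = 129.77 + 6.17 = 135.94 million.
Numerator = 6.17 + 1.16 + 4.44 = 11.77 million.
Denominator = 135.94 + 1.16 = 137.10 million.
Broad rate = 11.77 / 137.10 = 8.58%.
Headline unemployment rate = 6.17 / 135.94 = 4.54%.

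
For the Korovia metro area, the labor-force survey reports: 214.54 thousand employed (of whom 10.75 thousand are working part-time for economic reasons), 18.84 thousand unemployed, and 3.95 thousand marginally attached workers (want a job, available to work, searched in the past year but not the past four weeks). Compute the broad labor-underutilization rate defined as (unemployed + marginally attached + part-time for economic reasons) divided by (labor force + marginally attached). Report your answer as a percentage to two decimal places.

Labor force = 214.54 + 18.84 = 233.38 thousand.
Numerator = 18.84 + 3.95 + 10.75 = 33.54 thousand.
Denominator = 233.38 + 3.95 = 237.33 thousand.
Broad rate = 33.54 / 237.33 = 14.13%.

Broad underutilization rate ≈ 14.13%.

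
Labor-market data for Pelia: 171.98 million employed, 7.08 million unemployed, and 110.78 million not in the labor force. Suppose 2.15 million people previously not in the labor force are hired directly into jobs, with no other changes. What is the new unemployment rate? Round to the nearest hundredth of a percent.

Initially, labor force = 171.98 + 7.08 = 179.06 million, so u = 7.08/179.06 = 3.95%.
After the change, employed and labor force both rise by 2.15; unemployed unchanged → E = 174.13, U = 7.08, labor force = 181.21 million.
New unemployment rate = 7.08 / 181.21 = 3.91%.

New unemployment rate ≈ 3.91%.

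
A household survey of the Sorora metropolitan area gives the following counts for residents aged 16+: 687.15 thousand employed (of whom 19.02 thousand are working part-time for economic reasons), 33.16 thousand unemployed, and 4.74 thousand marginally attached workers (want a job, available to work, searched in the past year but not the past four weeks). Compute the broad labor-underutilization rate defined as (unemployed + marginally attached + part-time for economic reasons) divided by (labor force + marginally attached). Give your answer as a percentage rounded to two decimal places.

Broad underutilization rate ≈ 7.85%.

Labor force = 687.15 + 33.16 = 720.31 thousand.
Numerator = 33.16 + 4.74 + 19.02 = 56.92 thousand.
Denominator = 720.31 + 4.74 = 725.05 thousand.
Broad rate = 56.92 / 725.05 = 7.85%.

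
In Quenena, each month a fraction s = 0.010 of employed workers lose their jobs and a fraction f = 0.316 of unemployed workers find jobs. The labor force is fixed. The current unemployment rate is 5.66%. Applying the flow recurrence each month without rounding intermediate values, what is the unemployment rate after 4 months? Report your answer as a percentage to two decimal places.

With a fixed labor force, u_{t+1} = u_t + s·(1−u_t) − f·u_t = u_t·(1−s−f) + s.
Here 1−s−f = 0.674 and s = 0.010.
u_1 = 0.056600 × 0.674 + 0.010 = 0.048148.
u_2 = 0.048148 × 0.674 + 0.010 = 0.042452.
u_3 = 0.042452 × 0.674 + 0.010 = 0.038613.
u_4 = 0.038613 × 0.674 + 0.010 = 0.036025.

Unemployment rate after four months ≈ 3.60%.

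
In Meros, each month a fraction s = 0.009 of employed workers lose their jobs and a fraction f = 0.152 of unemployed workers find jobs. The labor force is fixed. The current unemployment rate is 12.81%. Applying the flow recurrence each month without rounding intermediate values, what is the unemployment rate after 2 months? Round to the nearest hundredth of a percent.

With a fixed labor force, u_{t+1} = u_t + s·(1−u_t) − f·u_t = u_t·(1−s−f) + s.
Here 1−s−f = 0.839 and s = 0.009.
u_1 = 0.128100 × 0.839 + 0.009 = 0.116476.
u_2 = 0.116476 × 0.839 + 0.009 = 0.106723.

Unemployment rate after two months ≈ 10.67%.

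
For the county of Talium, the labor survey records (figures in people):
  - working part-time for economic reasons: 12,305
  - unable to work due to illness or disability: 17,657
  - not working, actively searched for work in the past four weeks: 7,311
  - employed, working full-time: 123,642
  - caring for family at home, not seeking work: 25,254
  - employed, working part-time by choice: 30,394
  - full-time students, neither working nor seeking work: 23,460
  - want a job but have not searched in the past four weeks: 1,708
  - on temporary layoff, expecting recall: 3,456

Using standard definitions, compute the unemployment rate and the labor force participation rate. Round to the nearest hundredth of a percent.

Employed = 12,305 + 123,642 + 30,394 = 166,341 (anyone who worked, including part-time for economic reasons, counts as employed).
Unemployed = 7,311 + 3,456 = 10,767 (jobless and actively searching, or on temporary layoff).
Labor force = 166,341 + 10,767 = 177,108.
Not in labor force = 17,657 + 25,254 + 23,460 + 1,708 = 68,079 (those not working and not actively searching are outside the labor force — including those who want a job but have given up searching).
Civilian working-age population = 177,108 + 68,079 = 245,187.
Unemployment rate = 10,767 / 177,108 = 6.08%.
Labor force participation rate = 177,108 / 245,187 = 72.23%.

Unemployment rate ≈ 6.08%; labor force participation rate ≈ 72.23%.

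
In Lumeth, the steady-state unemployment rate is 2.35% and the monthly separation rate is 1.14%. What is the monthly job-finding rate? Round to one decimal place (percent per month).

From u* = s/(s+f): f = s·(1−u)/u.
f = 1.14 × (1 − 0.0235) / 0.0235 = 1.1132 / 0.0235 ≈ 47.4% per month.

Job-finding rate ≈ 47.4% per month.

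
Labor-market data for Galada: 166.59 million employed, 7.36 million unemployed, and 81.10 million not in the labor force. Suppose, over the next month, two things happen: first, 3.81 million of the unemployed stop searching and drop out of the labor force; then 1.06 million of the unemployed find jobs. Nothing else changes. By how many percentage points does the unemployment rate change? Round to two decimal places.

Initially, labor force = 166.59 + 7.36 = 173.95 million, so u = 7.36/173.95 = 4.23%.
After the first change, unemployed and labor force both fall by 3.81 → E = 166.59, U = 3.55, labor force = 170.14 million.
After the second change, unemployed falls and employed rises by 1.06; labor force unchanged → E = 167.65, U = 2.49, labor force = 170.14 million.
New unemployment rate = 2.49 / 170.14 = 1.46%.
Change = 1.46% − 4.23% = −2.77 percentage points.

The unemployment rate changes by −2.77 percentage points.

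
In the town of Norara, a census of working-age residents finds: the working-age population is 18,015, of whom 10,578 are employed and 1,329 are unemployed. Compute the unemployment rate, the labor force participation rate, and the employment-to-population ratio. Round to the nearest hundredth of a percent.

Unemployment rate ≈ 11.16%; labor force participation rate ≈ 66.09%; employment-population ratio ≈ 58.72%.

Labor force = employed + unemployed = 10,578 + 1,329 = 11,907.
Unemployment rate = 1,329 / 11,907 = 11.16%.
Labor force participation rate = 11,907 / 18,015 = 66.09%.
Employment-population ratio = 10,578 / 18,015 = 58.72%.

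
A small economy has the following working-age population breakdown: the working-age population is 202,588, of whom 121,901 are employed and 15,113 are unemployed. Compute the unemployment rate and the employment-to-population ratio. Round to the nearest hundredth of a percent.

Unemployment rate ≈ 11.03%; employment-population ratio ≈ 60.17%.

Labor force = employed + unemployed = 121,901 + 15,113 = 137,014.
Unemployment rate = 15,113 / 137,014 = 11.03%.
Employment-population ratio = 121,901 / 202,588 = 60.17%.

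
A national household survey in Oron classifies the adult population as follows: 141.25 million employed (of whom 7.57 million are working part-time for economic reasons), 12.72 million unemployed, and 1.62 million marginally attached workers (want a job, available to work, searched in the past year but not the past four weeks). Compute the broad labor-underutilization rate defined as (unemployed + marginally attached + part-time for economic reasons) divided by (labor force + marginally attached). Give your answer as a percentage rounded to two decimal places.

Labor force = 141.25 + 12.72 = 153.97 million.
Numerator = 12.72 + 1.62 + 7.57 = 21.91 million.
Denominator = 153.97 + 1.62 = 155.59 million.
Broad rate = 21.91 / 155.59 = 14.08%.

Broad underutilization rate ≈ 14.08%.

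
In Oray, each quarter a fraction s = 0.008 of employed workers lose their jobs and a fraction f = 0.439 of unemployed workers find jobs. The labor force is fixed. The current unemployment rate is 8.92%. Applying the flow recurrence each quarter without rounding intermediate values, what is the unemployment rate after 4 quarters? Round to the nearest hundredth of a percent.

Unemployment rate after four quarters ≈ 2.46%.

With a fixed labor force, u_{t+1} = u_t + s·(1−u_t) − f·u_t = u_t·(1−s−f) + s.
Here 1−s−f = 0.553 and s = 0.008.
u_1 = 0.089200 × 0.553 + 0.008 = 0.057328.
u_2 = 0.057328 × 0.553 + 0.008 = 0.039702.
u_3 = 0.039702 × 0.553 + 0.008 = 0.029955.
u_4 = 0.029955 × 0.553 + 0.008 = 0.024565.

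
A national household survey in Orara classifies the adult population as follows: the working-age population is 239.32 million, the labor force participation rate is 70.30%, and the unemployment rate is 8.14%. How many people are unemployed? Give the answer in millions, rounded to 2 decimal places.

About 13.69 million are unemployed.

Labor force = 0.7030 × 239.32 = 168.24 million.
Unemployed = 0.0814 × 168.24 ≈ 13.69 million.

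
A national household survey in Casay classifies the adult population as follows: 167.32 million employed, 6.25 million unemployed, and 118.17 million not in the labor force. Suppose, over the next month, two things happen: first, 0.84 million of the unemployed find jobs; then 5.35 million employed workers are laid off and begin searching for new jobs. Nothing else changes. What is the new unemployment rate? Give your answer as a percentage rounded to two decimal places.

New unemployment rate ≈ 6.20%.

Initially, labor force = 167.32 + 6.25 = 173.57 million, so u = 6.25/173.57 = 3.60%.
After the first change, unemployed falls and employed rises by 0.84; labor force unchanged → E = 168.16, U = 5.41, labor force = 173.57 million.
After the second change, employed falls and unemployed rises by 5.35; labor force unchanged → E = 162.81, U = 10.76, labor force = 173.57 million.
New unemployment rate = 10.76 / 173.57 = 6.20%.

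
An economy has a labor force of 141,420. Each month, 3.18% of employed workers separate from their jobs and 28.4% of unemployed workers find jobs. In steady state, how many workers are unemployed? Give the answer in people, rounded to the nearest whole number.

Steady-state unemployment rate u* = s/(s+f) = 3.18/(3.18+28.4) = 0.100697.
Unemployed = u* × labor force = 0.100697 × 141,420 ≈ 14,241.

About 14,241 are unemployed in steady state.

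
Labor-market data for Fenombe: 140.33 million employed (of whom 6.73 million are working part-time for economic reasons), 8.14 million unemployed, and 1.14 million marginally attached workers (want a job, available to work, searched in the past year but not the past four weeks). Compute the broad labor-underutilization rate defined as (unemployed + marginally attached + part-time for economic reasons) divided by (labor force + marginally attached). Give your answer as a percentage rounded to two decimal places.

Labor force = 140.33 + 8.14 = 148.47 million.
Numerator = 8.14 + 1.14 + 6.73 = 16.01 million.
Denominator = 148.47 + 1.14 = 149.61 million.
Broad rate = 16.01 / 149.61 = 10.70%.

Broad underutilization rate ≈ 10.70%.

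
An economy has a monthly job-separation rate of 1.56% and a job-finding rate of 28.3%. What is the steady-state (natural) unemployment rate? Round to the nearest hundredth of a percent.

Steady-state unemployment rate ≈ 5.22%.

At steady state the flows balance: s·E = f·U, so U/(E+U) = s/(s+f).
u* = 1.56 / (1.56 + 28.3) = 1.56 / 29.86 = 5.22%.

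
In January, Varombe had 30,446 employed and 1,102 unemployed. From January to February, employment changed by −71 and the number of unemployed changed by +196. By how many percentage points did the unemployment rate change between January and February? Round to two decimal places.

The unemployment rate changed by +0.61 percentage points.

January: labor force = 30,446 + 1,102 = 31,548; u = 1,102/31,548 = 3.49%.
February: labor force = 30,375 + 1,298 = 31,673; u = 1,298/31,673 = 4.10%.
Change = 4.10% − 3.49% = +0.61 pp.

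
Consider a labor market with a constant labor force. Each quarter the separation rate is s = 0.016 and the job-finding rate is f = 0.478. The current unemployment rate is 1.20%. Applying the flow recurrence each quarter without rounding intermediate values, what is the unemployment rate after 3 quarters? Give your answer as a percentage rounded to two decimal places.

Unemployment rate after three quarters ≈ 2.97%.

With a fixed labor force, u_{t+1} = u_t + s·(1−u_t) − f·u_t = u_t·(1−s−f) + s.
Here 1−s−f = 0.506 and s = 0.016.
u_1 = 0.012000 × 0.506 + 0.016 = 0.022072.
u_2 = 0.022072 × 0.506 + 0.016 = 0.027168.
u_3 = 0.027168 × 0.506 + 0.016 = 0.029747.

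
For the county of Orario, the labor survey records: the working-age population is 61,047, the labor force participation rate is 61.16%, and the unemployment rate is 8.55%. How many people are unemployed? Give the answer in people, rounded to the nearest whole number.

About 3,192 are unemployed.

Labor force = 0.6116 × 61,047 = 37,336.
Unemployed = 0.0855 × 37,336 ≈ 3,192.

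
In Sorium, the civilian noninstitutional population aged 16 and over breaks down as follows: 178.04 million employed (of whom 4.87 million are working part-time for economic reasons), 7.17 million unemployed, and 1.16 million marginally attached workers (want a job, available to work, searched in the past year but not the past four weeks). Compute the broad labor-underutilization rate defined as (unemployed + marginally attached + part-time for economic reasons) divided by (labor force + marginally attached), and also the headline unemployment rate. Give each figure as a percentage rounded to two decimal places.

Labor force = 178.04 + 7.17 = 185.21 million.
Numerator = 7.17 + 1.16 + 4.87 = 13.20 million.
Denominator = 185.21 + 1.16 = 186.37 million.
Broad rate = 13.20 / 186.37 = 7.08%.
Headline unemployment rate = 7.17 / 185.21 = 3.87%.

Broad underutilization rate ≈ 7.08%; headline unemployment rate ≈ 3.87%.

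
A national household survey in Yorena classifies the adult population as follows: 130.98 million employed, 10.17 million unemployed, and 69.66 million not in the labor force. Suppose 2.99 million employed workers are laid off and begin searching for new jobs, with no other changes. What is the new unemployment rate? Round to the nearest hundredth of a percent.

Initially, labor force = 130.98 + 10.17 = 141.15 million, so u = 10.17/141.15 = 7.21%.
After the change, employed falls and unemployed rises by 2.99; labor force unchanged → E = 127.99, U = 13.16, labor force = 141.15 million.
New unemployment rate = 13.16 / 141.15 = 9.32%.

New unemployment rate ≈ 9.32%.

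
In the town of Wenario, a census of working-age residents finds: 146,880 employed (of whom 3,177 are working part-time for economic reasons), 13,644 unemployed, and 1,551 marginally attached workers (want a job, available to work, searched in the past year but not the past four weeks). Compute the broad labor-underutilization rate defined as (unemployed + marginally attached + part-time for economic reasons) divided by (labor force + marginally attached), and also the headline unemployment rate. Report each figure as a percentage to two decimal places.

Labor force = 146,880 + 13,644 = 160,524.
Numerator = 13,644 + 1,551 + 3,177 = 18,372.
Denominator = 160,524 + 1,551 = 162,075.
Broad rate = 18,372 / 162,075 = 11.34%.
Headline unemployment rate = 13,644 / 160,524 = 8.50%.

Broad underutilization rate ≈ 11.34%; headline unemployment rate ≈ 8.50%.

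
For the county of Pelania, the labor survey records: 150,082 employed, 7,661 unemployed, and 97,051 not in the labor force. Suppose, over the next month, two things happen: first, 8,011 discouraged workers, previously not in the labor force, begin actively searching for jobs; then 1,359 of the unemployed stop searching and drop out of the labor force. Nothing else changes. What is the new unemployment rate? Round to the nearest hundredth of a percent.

New unemployment rate ≈ 8.71%.

Initially, labor force = 150,082 + 7,661 = 157,743, so u = 7,661/157,743 = 4.86%.
After the first change, unemployed and labor force both rise by 8,011 → E = 150,082, U = 15,672, labor force = 165,754.
After the second change, unemployed and labor force both fall by 1,359 → E = 150,082, U = 14,313, labor force = 164,395.
New unemployment rate = 14,313 / 164,395 = 8.71%.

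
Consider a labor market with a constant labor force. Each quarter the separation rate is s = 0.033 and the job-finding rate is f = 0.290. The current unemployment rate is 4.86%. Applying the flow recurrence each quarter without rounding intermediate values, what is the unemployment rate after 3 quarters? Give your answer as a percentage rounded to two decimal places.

With a fixed labor force, u_{t+1} = u_t + s·(1−u_t) − f·u_t = u_t·(1−s−f) + s.
Here 1−s−f = 0.677 and s = 0.033.
u_1 = 0.048600 × 0.677 + 0.033 = 0.065902.
u_2 = 0.065902 × 0.677 + 0.033 = 0.077616.
u_3 = 0.077616 × 0.677 + 0.033 = 0.085546.

Unemployment rate after three quarters ≈ 8.55%.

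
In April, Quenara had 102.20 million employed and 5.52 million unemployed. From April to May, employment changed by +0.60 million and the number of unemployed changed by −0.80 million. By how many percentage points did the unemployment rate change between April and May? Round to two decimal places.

April: labor force = 102.20 + 5.52 = 107.72; u = 5.52/107.72 = 5.12%.
May: labor force = 102.80 + 4.72 = 107.52; u = 4.72/107.52 = 4.39%.
Change = 4.39% − 5.12% = −0.73 pp.

The unemployment rate changed by −0.73 percentage points.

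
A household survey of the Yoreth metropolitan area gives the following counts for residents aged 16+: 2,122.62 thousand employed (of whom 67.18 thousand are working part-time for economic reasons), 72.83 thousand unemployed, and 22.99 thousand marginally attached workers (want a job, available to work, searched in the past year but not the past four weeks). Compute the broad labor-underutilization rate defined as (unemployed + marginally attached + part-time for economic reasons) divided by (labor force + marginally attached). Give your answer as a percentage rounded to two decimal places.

Labor force = 2,122.62 + 72.83 = 2,195.45 thousand.
Numerator = 72.83 + 22.99 + 67.18 = 163.00 thousand.
Denominator = 2,195.45 + 22.99 = 2,218.44 thousand.
Broad rate = 163.00 / 2,218.44 = 7.35%.

Broad underutilization rate ≈ 7.35%.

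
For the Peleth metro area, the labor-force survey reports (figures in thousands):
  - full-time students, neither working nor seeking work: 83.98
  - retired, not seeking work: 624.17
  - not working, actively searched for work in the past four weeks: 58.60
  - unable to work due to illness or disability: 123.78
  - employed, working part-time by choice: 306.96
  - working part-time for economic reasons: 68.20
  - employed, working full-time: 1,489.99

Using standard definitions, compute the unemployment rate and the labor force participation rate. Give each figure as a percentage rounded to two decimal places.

Employed = 306.96 + 68.20 + 1,489.99 = 1,865.15 thousand (anyone who worked, including part-time for economic reasons, counts as employed).
Unemployed = 58.60 thousand.
Labor force = 1,865.15 + 58.60 = 1,923.75 thousand.
Not in labor force = 83.98 + 624.17 + 123.78 = 831.93 thousand (those not working and not actively searching are outside the labor force).
Civilian working-age population = 1,923.75 + 831.93 = 2,755.68 thousand.
Unemployment rate = 58.60 / 1,923.75 = 3.05%.
Labor force participation rate = 1,923.75 / 2,755.68 = 69.81%.

Unemployment rate ≈ 3.05%; labor force participation rate ≈ 69.81%.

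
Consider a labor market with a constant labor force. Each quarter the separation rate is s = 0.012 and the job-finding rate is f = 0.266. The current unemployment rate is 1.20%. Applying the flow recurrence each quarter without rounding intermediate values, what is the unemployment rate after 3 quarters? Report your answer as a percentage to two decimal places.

Unemployment rate after three quarters ≈ 3.14%.

With a fixed labor force, u_{t+1} = u_t + s·(1−u_t) − f·u_t = u_t·(1−s−f) + s.
Here 1−s−f = 0.722 and s = 0.012.
u_1 = 0.012000 × 0.722 + 0.012 = 0.020664.
u_2 = 0.020664 × 0.722 + 0.012 = 0.026919.
u_3 = 0.026919 × 0.722 + 0.012 = 0.031436.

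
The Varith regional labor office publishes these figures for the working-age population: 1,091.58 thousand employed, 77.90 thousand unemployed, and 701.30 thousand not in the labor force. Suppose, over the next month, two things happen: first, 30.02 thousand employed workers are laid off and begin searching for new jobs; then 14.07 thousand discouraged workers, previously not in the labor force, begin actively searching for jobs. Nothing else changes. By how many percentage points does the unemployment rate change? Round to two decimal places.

Initially, labor force = 1,091.58 + 77.90 = 1,169.48 thousand, so u = 77.90/1,169.48 = 6.66%.
After the first change, employed falls and unemployed rises by 30.02; labor force unchanged → E = 1,061.56, U = 107.92, labor force = 1,169.48 thousand.
After the second change, unemployed and labor force both rise by 14.07 → E = 1,061.56, U = 121.99, labor force = 1,183.55 thousand.
New unemployment rate = 121.99 / 1,183.55 = 10.31%.
Change = 10.31% − 6.66% = +3.65 percentage points.

The unemployment rate changes by +3.65 percentage points.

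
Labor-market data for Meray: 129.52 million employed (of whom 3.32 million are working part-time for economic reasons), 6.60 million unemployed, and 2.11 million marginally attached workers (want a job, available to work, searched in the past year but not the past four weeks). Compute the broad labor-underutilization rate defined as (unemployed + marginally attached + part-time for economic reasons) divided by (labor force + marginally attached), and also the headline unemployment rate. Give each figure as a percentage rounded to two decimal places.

Broad underutilization rate ≈ 8.70%; headline unemployment rate ≈ 4.85%.

Labor force = 129.52 + 6.60 = 136.12 million.
Numerator = 6.60 + 2.11 + 3.32 = 12.03 million.
Denominator = 136.12 + 2.11 = 138.23 million.
Broad rate = 12.03 / 138.23 = 8.70%.
Headline unemployment rate = 6.60 / 136.12 = 4.85%.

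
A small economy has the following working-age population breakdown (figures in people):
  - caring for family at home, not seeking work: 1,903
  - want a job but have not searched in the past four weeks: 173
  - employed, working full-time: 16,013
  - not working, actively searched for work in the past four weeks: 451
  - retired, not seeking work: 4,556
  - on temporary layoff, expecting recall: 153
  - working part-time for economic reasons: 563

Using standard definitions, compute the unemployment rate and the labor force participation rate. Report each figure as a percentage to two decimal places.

Employed = 16,013 + 563 = 16,576 (anyone who worked, including part-time for economic reasons, counts as employed).
Unemployed = 451 + 153 = 604 (jobless and actively searching, or on temporary layoff).
Labor force = 16,576 + 604 = 17,180.
Not in labor force = 1,903 + 173 + 4,556 = 6,632 (those not working and not actively searching are outside the labor force — including those who want a job but have given up searching).
Civilian working-age population = 17,180 + 6,632 = 23,812.
Unemployment rate = 604 / 17,180 = 3.52%.
Labor force participation rate = 17,180 / 23,812 = 72.15%.

Unemployment rate ≈ 3.52%; labor force participation rate ≈ 72.15%.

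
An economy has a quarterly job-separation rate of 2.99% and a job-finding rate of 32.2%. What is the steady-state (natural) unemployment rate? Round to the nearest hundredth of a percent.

At steady state the flows balance: s·E = f·U, so U/(E+U) = s/(s+f).
u* = 2.99 / (2.99 + 32.2) = 2.99 / 35.19 = 8.50%.

Steady-state unemployment rate ≈ 8.50%.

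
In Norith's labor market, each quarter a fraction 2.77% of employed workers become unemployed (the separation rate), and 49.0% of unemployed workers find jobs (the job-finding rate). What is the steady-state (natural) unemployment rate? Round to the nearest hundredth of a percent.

At steady state the flows balance: s·E = f·U, so U/(E+U) = s/(s+f).
u* = 2.77 / (2.77 + 49.0) = 2.77 / 51.77 = 5.35%.

Steady-state unemployment rate ≈ 5.35%.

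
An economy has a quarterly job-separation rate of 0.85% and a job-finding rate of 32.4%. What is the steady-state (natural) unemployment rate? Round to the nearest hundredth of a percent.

At steady state the flows balance: s·E = f·U, so U/(E+U) = s/(s+f).
u* = 0.85 / (0.85 + 32.4) = 0.85 / 33.25 = 2.56%.

Steady-state unemployment rate ≈ 2.56%.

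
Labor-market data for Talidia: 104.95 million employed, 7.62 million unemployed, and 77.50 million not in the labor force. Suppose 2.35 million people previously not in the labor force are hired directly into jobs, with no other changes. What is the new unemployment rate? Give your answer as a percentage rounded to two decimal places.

New unemployment rate ≈ 6.63%.

Initially, labor force = 104.95 + 7.62 = 112.57 million, so u = 7.62/112.57 = 6.77%.
After the change, employed and labor force both rise by 2.35; unemployed unchanged → E = 107.30, U = 7.62, labor force = 114.92 million.
New unemployment rate = 7.62 / 114.92 = 6.63%.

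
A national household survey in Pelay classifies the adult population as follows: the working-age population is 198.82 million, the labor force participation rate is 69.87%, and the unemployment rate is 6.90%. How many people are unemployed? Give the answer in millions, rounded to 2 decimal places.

Labor force = 0.6987 × 198.82 = 138.92 million.
Unemployed = 0.0690 × 138.92 ≈ 9.59 million.

About 9.59 million are unemployed.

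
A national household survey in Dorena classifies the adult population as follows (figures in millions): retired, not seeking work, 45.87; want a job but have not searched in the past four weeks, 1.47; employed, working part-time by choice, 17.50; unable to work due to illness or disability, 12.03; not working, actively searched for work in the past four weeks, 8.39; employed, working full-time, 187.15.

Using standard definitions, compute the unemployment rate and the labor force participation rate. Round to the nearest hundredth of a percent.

Employed = 17.50 + 187.15 = 204.65 million.
Unemployed = 8.39 million.
Labor force = 204.65 + 8.39 = 213.04 million.
Not in labor force = 45.87 + 1.47 + 12.03 = 59.37 million (those not working and not actively searching are outside the labor force — including those who want a job but have given up searching).
Civilian working-age population = 213.04 + 59.37 = 272.41 million.
Unemployment rate = 8.39 / 213.04 = 3.94%.
Labor force participation rate = 213.04 / 272.41 = 78.21%.

Unemployment rate ≈ 3.94%; labor force participation rate ≈ 78.21%.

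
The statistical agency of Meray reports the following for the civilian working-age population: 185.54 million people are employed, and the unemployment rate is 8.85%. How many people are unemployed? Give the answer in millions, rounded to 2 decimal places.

About 18.01 million are unemployed.

Let U be the number unemployed. The labor force is E + U, and U/(E+U) = 0.0885.
So U = 0.0885 × 185.54 / (1 − 0.0885) = 16.4203 / 0.9115 ≈ 18.01 million.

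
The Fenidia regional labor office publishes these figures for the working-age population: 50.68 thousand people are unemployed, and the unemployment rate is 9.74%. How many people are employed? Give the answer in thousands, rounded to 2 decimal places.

Labor force = U / u = 50.68 / 0.0974 ≈ 520.33 thousand.
Employed = labor force − unemployed = 520.33 − 50.68 = 469.65 thousand.

About 469.65 thousand are employed.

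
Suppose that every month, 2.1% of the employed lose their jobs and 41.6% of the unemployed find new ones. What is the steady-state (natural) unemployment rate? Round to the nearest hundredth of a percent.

At steady state the flows balance: s·E = f·U, so U/(E+U) = s/(s+f).
u* = 2.1 / (2.1 + 41.6) = 2.1 / 43.70 = 4.81%.

Steady-state unemployment rate ≈ 4.81%.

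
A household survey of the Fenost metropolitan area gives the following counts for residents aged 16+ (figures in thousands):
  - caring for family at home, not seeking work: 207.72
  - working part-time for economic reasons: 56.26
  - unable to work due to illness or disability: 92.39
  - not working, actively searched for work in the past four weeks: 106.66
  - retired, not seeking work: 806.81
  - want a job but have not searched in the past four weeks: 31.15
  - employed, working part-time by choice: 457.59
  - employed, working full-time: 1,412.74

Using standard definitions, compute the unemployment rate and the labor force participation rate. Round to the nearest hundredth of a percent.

Employed = 56.26 + 457.59 + 1,412.74 = 1,926.59 thousand (anyone who worked, including part-time for economic reasons, counts as employed).
Unemployed = 106.66 thousand.
Labor force = 1,926.59 + 106.66 = 2,033.25 thousand.
Not in labor force = 207.72 + 92.39 + 806.81 + 31.15 = 1,138.07 thousand (those not working and not actively searching are outside the labor force — including those who want a job but have given up searching).
Civilian working-age population = 2,033.25 + 1,138.07 = 3,171.32 thousand.
Unemployment rate = 106.66 / 2,033.25 = 5.25%.
Labor force participation rate = 2,033.25 / 3,171.32 = 64.11%.

Unemployment rate ≈ 5.25%; labor force participation rate ≈ 64.11%.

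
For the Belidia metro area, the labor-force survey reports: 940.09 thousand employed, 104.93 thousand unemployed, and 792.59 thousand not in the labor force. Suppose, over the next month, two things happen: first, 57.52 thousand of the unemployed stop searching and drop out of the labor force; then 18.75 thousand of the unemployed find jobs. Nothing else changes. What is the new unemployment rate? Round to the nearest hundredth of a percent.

Initially, labor force = 940.09 + 104.93 = 1,045.02 thousand, so u = 104.93/1,045.02 = 10.04%.
After the first change, unemployed and labor force both fall by 57.52 → E = 940.09, U = 47.41, labor force = 987.50 thousand.
After the second change, unemployed falls and employed rises by 18.75; labor force unchanged → E = 958.84, U = 28.66, labor force = 987.50 thousand.
New unemployment rate = 28.66 / 987.50 = 2.90%.

New unemployment rate ≈ 2.90%.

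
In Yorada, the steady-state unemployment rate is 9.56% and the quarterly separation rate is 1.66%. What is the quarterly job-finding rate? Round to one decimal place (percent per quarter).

From u* = s/(s+f): f = s·(1−u)/u.
f = 1.66 × (1 − 0.0956) / 0.0956 = 1.5013 / 0.0956 ≈ 15.7% per quarter.

Job-finding rate ≈ 15.7% per quarter.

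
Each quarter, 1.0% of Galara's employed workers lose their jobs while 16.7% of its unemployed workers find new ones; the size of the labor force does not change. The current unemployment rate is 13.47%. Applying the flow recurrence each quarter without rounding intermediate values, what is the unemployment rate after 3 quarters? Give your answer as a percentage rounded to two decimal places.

Unemployment rate after three quarters ≈ 10.01%.

With a fixed labor force, u_{t+1} = u_t + s·(1−u_t) − f·u_t = u_t·(1−s−f) + s.
Here 1−s−f = 0.823 and s = 0.010.
u_1 = 0.134700 × 0.823 + 0.010 = 0.120858.
u_2 = 0.120858 × 0.823 + 0.010 = 0.109466.
u_3 = 0.109466 × 0.823 + 0.010 = 0.100091.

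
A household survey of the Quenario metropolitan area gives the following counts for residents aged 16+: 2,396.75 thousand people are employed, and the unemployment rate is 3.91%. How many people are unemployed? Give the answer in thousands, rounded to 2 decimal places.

Let U be the number unemployed. The labor force is E + U, and U/(E+U) = 0.0391.
So U = 0.0391 × 2,396.75 / (1 − 0.0391) = 93.7129 / 0.9609 ≈ 97.53 thousand.

About 97.53 thousand are unemployed.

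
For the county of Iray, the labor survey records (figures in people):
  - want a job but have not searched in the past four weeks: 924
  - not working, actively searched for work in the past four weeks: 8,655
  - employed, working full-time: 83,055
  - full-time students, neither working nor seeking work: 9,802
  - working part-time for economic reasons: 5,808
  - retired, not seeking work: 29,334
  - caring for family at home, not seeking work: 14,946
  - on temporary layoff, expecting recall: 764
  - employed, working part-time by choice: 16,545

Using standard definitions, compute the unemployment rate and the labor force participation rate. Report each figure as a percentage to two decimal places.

Employed = 83,055 + 5,808 + 16,545 = 105,408 (anyone who worked, including part-time for economic reasons, counts as employed).
Unemployed = 8,655 + 764 = 9,419 (jobless and actively searching, or on temporary layoff).
Labor force = 105,408 + 9,419 = 114,827.
Not in labor force = 924 + 9,802 + 29,334 + 14,946 = 55,006 (those not working and not actively searching are outside the labor force — including those who want a job but have given up searching).
Civilian working-age population = 114,827 + 55,006 = 169,833.
Unemployment rate = 9,419 / 114,827 = 8.20%.
Labor force participation rate = 114,827 / 169,833 = 67.61%.

Unemployment rate ≈ 8.20%; labor force participation rate ≈ 67.61%.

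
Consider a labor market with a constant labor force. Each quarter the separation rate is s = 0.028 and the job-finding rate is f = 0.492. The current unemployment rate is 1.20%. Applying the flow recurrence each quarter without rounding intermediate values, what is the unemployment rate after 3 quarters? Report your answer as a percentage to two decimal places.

With a fixed labor force, u_{t+1} = u_t + s·(1−u_t) − f·u_t = u_t·(1−s−f) + s.
Here 1−s−f = 0.480 and s = 0.028.
u_1 = 0.012000 × 0.480 + 0.028 = 0.033760.
u_2 = 0.033760 × 0.480 + 0.028 = 0.044205.
u_3 = 0.044205 × 0.480 + 0.028 = 0.049218.

Unemployment rate after three quarters ≈ 4.92%.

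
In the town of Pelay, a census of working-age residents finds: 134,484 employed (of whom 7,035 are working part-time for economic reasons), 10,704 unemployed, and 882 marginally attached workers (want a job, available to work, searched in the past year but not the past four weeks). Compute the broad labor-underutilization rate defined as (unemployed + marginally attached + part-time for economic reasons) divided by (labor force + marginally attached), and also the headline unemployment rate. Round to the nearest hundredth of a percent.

Labor force = 134,484 + 10,704 = 145,188.
Numerator = 10,704 + 882 + 7,035 = 18,621.
Denominator = 145,188 + 882 = 146,070.
Broad rate = 18,621 / 146,070 = 12.75%.
Headline unemployment rate = 10,704 / 145,188 = 7.37%.

Broad underutilization rate ≈ 12.75%; headline unemployment rate ≈ 7.37%.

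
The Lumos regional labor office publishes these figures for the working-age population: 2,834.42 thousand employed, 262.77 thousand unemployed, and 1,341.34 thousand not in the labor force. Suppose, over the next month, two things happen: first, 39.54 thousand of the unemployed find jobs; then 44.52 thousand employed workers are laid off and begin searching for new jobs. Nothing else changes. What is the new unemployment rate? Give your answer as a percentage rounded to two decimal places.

New unemployment rate ≈ 8.64%.

Initially, labor force = 2,834.42 + 262.77 = 3,097.19 thousand, so u = 262.77/3,097.19 = 8.48%.
After the first change, unemployed falls and employed rises by 39.54; labor force unchanged → E = 2,873.96, U = 223.23, labor force = 3,097.19 thousand.
After the second change, employed falls and unemployed rises by 44.52; labor force unchanged → E = 2,829.44, U = 267.75, labor force = 3,097.19 thousand.
New unemployment rate = 267.75 / 3,097.19 = 8.64%.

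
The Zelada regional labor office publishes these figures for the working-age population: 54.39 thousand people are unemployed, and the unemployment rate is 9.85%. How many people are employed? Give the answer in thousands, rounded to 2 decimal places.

Labor force = U / u = 54.39 / 0.0985 ≈ 552.18 thousand.
Employed = labor force − unemployed = 552.18 − 54.39 = 497.79 thousand.

About 497.79 thousand are employed.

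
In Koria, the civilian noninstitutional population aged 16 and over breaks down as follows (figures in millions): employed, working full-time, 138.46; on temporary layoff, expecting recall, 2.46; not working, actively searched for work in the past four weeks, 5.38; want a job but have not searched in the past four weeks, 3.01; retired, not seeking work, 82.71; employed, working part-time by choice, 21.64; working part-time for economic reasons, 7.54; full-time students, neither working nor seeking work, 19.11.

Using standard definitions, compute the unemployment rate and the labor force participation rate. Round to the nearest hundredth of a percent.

Unemployment rate ≈ 4.47%; labor force participation rate ≈ 62.60%.

Employed = 138.46 + 21.64 + 7.54 = 167.64 million (anyone who worked, including part-time for economic reasons, counts as employed).
Unemployed = 2.46 + 5.38 = 7.84 million (jobless and actively searching, or on temporary layoff).
Labor force = 167.64 + 7.84 = 175.48 million.
Not in labor force = 3.01 + 82.71 + 19.11 = 104.83 million (those not working and not actively searching are outside the labor force — including those who want a job but have given up searching).
Civilian working-age population = 175.48 + 104.83 = 280.31 million.
Unemployment rate = 7.84 / 175.48 = 4.47%.
Labor force participation rate = 175.48 / 280.31 = 62.60%.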